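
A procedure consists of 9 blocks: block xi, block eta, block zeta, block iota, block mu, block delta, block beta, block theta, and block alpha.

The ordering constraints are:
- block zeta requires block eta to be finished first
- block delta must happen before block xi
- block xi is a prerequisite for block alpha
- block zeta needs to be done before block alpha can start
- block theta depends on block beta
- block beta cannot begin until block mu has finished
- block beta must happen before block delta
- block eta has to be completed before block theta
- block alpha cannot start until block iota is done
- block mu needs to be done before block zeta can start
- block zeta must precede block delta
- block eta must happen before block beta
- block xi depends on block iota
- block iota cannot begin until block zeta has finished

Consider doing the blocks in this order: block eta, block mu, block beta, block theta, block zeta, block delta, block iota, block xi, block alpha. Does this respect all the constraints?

Yes

Every stated constraint is respected: block zeta sits at position 5, ahead of block alpha at position 9, and each of the other listed pairs likewise has the predecessor earlier in the sequence.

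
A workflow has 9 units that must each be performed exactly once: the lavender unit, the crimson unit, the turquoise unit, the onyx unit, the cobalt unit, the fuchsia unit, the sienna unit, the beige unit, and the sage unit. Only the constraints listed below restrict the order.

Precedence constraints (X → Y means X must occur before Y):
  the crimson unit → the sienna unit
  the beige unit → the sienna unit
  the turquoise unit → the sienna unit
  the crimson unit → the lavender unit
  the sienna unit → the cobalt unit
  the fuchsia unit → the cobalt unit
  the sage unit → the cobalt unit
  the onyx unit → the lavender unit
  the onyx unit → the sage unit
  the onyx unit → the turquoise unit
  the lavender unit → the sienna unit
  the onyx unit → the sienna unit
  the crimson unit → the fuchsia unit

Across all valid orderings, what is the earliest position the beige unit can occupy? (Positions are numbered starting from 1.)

1

The beige unit has no prerequisites at all, so it can go in position 1.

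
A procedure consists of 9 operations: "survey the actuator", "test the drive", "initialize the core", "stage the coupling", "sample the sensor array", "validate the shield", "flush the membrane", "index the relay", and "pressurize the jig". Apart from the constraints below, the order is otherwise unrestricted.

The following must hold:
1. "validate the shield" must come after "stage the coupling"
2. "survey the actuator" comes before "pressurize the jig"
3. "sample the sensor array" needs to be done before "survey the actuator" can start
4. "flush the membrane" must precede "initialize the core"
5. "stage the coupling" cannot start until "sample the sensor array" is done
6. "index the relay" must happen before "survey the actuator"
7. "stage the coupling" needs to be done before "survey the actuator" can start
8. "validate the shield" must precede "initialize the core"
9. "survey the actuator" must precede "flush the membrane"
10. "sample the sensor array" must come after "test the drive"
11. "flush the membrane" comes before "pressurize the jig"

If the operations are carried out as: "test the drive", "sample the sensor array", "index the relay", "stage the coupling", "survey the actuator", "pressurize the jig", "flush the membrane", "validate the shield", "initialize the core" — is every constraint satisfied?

In the proposed order, "pressurize the jig" appears before "flush the membrane".
But one of the constraints requires "flush the membrane" before "pressurize the jig", so this ordering violates it.

No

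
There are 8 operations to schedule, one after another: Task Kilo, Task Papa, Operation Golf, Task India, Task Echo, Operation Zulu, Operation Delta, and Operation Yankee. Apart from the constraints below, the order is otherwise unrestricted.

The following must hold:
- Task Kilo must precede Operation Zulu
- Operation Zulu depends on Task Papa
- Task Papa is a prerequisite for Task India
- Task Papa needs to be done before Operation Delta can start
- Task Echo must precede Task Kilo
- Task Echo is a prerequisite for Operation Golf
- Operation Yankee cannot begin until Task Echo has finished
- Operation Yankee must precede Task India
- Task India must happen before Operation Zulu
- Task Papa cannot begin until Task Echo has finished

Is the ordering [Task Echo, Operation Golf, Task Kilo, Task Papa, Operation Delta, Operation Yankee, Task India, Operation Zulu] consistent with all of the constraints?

Checking each listed constraint against this order: for instance, Task Kilo is in position 3 and Operation Zulu in position 8, so that constraint holds — and the remaining constraints check out the same way.

Yes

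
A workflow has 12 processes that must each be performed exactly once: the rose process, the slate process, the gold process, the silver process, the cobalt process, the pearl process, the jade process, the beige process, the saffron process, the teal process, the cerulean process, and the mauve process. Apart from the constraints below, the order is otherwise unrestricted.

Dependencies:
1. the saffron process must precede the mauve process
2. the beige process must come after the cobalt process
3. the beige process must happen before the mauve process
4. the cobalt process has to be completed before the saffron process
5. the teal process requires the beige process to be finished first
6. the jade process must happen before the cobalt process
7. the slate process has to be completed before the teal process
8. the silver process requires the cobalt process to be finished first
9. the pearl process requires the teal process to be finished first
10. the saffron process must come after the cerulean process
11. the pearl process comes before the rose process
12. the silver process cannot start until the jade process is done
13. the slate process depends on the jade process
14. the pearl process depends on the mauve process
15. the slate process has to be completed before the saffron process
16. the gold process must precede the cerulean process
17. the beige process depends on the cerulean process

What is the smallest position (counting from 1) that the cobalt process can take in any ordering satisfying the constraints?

2

The only process forced before the cobalt process (directly or transitively) is the jade process.
So at minimum 1 process comes before the cobalt process, putting the cobalt process no earlier than position 2. That position is achievable by scheduling exactly that predecessor first.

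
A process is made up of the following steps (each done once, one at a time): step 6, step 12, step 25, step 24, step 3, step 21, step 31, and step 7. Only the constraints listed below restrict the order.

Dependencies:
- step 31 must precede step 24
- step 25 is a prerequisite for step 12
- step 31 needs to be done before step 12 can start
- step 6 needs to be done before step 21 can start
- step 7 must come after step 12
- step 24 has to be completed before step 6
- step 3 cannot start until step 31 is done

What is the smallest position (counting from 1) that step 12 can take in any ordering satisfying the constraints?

3

The steps that are forced before step 12, directly or transitively, are step 25, step 31. That's 2 steps.
So at minimum 2 steps come before step 12, putting step 12 no earlier than position 3. That position is achievable by scheduling exactly those predecessors first.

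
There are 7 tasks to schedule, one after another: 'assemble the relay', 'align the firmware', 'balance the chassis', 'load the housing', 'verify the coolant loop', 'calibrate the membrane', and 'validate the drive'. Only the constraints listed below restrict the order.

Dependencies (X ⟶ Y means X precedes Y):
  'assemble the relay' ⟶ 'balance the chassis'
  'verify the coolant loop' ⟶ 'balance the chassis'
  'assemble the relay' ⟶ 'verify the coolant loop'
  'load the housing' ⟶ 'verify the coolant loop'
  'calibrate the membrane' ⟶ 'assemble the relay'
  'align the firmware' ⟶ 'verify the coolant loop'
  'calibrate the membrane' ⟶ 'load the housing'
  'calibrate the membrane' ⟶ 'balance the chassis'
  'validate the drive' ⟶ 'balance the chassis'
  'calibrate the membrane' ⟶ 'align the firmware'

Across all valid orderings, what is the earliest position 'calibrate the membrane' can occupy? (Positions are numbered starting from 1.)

1

'calibrate the membrane' has no prerequisites at all, so it can go in position 1.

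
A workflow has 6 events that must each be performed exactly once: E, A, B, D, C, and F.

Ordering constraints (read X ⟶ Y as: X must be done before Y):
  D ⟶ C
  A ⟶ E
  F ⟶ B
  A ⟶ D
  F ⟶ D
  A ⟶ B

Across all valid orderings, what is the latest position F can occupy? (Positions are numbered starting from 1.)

Every event that must follow F has to come after it. Tracing all chains starting from F, those events are: B, D, C — 3 in total.
With 3 mandatory successors out of 6 events total, the latest slot for F is 6−3 = 3, and it's reachable by doing all non-successors before F.

3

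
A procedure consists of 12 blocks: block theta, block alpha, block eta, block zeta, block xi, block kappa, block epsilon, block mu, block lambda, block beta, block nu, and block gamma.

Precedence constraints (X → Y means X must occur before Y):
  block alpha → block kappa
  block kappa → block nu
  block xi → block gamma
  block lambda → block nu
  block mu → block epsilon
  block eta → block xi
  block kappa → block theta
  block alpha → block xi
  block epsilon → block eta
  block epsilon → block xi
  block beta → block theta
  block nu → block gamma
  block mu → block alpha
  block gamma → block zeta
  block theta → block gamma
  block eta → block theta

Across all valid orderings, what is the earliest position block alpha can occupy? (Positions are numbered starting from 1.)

2

The only block forced before block alpha (directly or transitively) is block mu.
So at minimum 1 block comes before block alpha, putting block alpha no earlier than position 2. That position is achievable by scheduling exactly that predecessor first.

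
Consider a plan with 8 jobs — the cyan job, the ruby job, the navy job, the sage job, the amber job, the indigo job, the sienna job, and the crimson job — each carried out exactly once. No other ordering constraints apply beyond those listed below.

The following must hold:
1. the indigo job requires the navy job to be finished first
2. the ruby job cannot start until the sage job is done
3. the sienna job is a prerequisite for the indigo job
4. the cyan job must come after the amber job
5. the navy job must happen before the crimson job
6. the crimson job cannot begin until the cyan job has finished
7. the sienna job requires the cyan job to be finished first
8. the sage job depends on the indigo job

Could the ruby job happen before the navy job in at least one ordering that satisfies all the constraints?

There is a dependency chain the navy job → the indigo job → the sage job → the ruby job, so the ruby job always comes after the navy job.
So no valid ordering can have the ruby job before the navy job.

No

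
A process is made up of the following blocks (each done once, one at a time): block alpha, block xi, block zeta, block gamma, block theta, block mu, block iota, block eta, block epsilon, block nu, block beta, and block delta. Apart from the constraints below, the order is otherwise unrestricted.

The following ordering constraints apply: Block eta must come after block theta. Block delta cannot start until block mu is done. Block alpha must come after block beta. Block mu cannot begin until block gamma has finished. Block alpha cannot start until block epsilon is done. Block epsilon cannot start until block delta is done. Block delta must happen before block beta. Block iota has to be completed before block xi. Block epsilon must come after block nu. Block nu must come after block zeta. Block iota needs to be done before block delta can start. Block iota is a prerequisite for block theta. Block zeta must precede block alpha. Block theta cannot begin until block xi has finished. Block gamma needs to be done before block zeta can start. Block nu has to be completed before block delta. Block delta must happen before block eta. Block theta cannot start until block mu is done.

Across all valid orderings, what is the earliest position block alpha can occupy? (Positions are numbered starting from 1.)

9

The blocks that are forced before block alpha, directly or transitively, are block zeta, block gamma, block mu, block iota, block epsilon, block nu, block beta, block delta. That's 8 blocks.
With 8 mandatory predecessors, the earliest block alpha can sit is position 8+1 = 9, and placing just those 8 first achieves it.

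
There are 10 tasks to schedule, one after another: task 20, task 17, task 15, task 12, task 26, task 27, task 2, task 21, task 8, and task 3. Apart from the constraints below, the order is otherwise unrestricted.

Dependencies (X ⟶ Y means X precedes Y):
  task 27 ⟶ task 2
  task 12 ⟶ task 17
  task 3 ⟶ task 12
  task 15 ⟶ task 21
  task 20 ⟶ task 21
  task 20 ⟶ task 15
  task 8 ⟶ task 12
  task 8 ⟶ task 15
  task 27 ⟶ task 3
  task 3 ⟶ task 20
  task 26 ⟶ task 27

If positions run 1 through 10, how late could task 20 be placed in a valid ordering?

8

The tasks that are forced after task 20, directly or by a chain of constraints, are task 15, task 21. That's 2 tasks.
So at least 2 tasks follow task 20, putting task 20 no later than position 8. That position is achievable by scheduling everything else first.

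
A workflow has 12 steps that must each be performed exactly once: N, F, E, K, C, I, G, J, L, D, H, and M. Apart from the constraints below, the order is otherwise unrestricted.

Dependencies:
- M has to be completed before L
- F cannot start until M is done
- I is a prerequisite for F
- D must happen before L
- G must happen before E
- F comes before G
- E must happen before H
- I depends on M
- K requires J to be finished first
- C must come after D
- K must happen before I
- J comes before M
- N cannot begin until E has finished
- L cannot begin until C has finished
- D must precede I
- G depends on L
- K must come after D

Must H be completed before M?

There is a chain M → L → G → E → H, which puts M before H.
So H does not have to come before M — it cannot.

No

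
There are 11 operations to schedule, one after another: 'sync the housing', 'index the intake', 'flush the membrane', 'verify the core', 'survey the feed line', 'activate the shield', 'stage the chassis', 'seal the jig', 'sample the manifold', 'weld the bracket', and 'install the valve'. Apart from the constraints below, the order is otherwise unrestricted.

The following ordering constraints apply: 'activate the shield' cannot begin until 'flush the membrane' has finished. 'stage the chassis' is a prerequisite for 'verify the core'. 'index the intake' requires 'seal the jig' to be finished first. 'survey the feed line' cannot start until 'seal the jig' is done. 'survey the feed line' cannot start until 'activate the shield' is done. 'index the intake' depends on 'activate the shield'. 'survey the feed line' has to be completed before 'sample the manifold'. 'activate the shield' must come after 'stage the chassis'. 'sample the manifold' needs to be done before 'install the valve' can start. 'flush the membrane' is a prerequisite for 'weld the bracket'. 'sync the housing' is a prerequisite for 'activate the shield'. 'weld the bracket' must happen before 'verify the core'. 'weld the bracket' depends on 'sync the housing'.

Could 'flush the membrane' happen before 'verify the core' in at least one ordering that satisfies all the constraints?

Every valid ordering already has 'flush the membrane' before 'verify the core' (the constraints require it), so in particular at least one does.

Yes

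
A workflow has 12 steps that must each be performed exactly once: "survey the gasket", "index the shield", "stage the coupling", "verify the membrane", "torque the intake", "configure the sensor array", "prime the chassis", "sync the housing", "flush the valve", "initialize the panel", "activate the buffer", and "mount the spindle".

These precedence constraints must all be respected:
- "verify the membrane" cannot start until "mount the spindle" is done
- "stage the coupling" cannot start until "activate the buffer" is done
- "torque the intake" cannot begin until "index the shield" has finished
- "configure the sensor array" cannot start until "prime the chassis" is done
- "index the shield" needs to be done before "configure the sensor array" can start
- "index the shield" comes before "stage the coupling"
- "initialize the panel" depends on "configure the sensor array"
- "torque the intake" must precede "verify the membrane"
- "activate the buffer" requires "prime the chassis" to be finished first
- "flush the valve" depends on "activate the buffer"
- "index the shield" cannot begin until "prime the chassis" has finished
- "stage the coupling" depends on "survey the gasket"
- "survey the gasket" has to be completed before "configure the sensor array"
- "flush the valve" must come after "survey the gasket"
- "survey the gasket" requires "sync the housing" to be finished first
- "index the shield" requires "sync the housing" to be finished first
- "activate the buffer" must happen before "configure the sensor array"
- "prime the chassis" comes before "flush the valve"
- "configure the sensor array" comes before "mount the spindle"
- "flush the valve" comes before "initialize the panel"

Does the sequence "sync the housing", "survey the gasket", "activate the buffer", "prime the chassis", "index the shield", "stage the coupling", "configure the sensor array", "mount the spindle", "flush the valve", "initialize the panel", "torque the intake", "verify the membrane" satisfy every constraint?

Here "prime the chassis" comes after "activate the buffer".
But one of the constraints requires "prime the chassis" before "activate the buffer", so this ordering violates it.

No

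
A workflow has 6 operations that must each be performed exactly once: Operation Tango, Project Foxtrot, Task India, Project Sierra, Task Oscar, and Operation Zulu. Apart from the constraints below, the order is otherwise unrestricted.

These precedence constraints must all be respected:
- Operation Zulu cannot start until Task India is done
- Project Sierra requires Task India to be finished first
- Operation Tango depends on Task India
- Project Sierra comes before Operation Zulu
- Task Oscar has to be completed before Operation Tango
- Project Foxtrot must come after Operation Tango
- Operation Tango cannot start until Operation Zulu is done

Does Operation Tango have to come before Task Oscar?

In fact the dependencies run the other way: Task Oscar → Operation Tango.
So Operation Tango never precedes Task Oscar.

No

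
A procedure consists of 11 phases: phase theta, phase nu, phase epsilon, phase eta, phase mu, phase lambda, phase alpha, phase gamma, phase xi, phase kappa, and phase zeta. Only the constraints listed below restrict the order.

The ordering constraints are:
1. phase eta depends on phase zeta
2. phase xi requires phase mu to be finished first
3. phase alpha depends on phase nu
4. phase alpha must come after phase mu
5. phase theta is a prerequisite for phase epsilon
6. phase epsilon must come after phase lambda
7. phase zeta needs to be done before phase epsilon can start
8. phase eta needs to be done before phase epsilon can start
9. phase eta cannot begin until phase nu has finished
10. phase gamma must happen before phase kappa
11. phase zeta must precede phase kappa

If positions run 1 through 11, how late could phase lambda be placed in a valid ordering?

10

The only phase forced after phase lambda (directly or by a chain) is phase epsilon.
So at least 1 phase follows phase lambda, putting phase lambda no later than position 10. That position is achievable by scheduling everything else first.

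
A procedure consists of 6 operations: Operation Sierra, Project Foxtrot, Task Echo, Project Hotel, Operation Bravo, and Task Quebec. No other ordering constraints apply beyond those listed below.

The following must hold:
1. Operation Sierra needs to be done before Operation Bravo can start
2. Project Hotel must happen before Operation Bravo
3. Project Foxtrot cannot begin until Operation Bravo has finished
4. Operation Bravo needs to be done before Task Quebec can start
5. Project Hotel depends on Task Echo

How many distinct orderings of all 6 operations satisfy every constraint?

6

The operations with no prerequisites are Operation Sierra, Task Echo; any of them can be placed first.
Counting all ways to extend the partial order to a total order gives 6.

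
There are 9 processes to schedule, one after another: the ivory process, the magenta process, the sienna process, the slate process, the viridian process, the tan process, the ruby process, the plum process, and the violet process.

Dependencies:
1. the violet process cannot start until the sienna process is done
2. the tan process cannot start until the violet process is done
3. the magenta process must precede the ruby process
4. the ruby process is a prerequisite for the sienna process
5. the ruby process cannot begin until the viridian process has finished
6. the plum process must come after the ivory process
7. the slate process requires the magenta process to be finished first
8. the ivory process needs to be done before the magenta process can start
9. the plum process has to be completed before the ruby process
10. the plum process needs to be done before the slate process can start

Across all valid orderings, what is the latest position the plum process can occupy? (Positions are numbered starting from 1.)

4

Following every chain forward from the plum process, the processes that must come later are the sienna process, the slate process, the tan process, the ruby process, the violet process — 5 of them.
So at least 5 processes follow the plum process, putting the plum process no later than position 4. That position is achievable by scheduling everything else first.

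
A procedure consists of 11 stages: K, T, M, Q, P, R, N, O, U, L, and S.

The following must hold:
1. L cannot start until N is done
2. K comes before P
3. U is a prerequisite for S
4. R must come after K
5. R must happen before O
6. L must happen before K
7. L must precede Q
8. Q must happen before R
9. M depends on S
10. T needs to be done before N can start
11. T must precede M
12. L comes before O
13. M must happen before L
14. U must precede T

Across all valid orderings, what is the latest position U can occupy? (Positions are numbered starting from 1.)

1

Every stage that must follow U has to come after it. Tracing all chains starting from U, those stages are: K, T, M, Q, P, R, N, O, L, S — 10 in total.
So at least 10 stages follow U, putting U no later than position 1. That position is achievable by scheduling everything else first.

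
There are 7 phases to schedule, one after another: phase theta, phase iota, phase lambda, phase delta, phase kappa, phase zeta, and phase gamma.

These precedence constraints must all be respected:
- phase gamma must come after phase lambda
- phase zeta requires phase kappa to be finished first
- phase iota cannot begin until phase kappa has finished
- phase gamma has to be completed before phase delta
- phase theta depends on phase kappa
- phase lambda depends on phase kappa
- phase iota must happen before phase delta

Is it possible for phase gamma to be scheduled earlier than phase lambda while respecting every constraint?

The constraints give a chain phase lambda → phase gamma, which forces phase lambda before phase gamma.
Hence phase gamma can never be scheduled before phase lambda.

No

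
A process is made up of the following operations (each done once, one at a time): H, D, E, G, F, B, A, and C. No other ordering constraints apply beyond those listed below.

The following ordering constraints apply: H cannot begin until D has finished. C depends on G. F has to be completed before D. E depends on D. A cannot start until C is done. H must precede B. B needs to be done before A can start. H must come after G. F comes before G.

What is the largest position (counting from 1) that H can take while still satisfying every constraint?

6

Following every chain forward from H, the operations that must come later are B, A — 2 of them.
With 2 mandatory successors out of 8 operations total, the latest slot for H is 8−2 = 6, and it's reachable by doing all non-successors before H.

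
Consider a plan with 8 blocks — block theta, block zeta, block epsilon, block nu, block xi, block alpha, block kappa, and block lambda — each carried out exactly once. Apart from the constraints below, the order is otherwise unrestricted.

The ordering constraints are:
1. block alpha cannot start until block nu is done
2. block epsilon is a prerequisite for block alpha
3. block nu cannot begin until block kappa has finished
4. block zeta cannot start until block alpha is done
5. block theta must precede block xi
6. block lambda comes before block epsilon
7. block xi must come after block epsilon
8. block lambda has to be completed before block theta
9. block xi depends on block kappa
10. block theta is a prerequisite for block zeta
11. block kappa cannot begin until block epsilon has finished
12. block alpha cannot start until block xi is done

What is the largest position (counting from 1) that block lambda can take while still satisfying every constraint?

Following every chain forward from block lambda, the blocks that must come later are block theta, block zeta, block epsilon, block nu, block xi, block alpha, block kappa — 7 of them.
So at least 7 blocks follow block lambda, putting block lambda no later than position 1. That position is achievable by scheduling everything else first.

1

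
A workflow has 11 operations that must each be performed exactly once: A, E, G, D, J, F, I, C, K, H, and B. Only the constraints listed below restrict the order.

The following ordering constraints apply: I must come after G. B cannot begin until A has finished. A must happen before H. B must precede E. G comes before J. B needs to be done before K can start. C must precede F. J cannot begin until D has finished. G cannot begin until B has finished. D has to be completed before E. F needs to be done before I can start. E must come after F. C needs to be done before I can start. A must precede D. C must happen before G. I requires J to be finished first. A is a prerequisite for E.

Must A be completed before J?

Tracing the constraints gives a chain: A → D → J.
That forces A before J in every valid schedule.

Yes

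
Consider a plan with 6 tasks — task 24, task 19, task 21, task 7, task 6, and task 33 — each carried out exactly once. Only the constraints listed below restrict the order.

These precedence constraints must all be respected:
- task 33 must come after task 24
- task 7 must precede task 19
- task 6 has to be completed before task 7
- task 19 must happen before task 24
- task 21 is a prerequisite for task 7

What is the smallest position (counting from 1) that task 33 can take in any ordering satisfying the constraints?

6

Working backwards through the constraints from task 33, its full set of required predecessors is task 24, task 19, task 21, task 7, task 6 — 5 of them.
So at minimum 5 tasks come before task 33, putting task 33 no earlier than position 6. That position is achievable by scheduling exactly those predecessors first.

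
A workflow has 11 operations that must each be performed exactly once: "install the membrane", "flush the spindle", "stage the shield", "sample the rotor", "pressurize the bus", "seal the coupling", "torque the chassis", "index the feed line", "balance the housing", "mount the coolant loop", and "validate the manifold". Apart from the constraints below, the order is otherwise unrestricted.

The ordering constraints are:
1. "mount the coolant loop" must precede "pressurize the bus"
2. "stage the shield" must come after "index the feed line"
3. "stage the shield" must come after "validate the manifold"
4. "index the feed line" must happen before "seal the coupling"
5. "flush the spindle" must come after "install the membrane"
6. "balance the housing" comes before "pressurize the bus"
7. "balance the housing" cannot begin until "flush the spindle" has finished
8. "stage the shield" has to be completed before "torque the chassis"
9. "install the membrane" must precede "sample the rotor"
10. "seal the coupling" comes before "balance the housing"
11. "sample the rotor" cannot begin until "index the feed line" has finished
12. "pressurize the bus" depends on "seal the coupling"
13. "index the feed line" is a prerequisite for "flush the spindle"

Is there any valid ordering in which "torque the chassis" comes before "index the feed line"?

There is a dependency chain "index the feed line" → "stage the shield" → "torque the chassis", so "torque the chassis" always comes after "index the feed line".
Hence "torque the chassis" can never be scheduled before "index the feed line".

No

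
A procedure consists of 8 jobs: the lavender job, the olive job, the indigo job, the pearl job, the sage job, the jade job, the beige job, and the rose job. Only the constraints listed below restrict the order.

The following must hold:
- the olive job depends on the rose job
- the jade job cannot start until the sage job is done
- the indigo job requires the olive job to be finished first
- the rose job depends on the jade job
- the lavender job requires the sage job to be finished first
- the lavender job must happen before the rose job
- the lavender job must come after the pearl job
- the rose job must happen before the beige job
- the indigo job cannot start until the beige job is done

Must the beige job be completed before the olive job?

No

Nothing in the constraints links the beige job and the olive job; they are unordered relative to each other.
There exist valid orderings with the olive job before the beige job, so the beige job is not required to come first.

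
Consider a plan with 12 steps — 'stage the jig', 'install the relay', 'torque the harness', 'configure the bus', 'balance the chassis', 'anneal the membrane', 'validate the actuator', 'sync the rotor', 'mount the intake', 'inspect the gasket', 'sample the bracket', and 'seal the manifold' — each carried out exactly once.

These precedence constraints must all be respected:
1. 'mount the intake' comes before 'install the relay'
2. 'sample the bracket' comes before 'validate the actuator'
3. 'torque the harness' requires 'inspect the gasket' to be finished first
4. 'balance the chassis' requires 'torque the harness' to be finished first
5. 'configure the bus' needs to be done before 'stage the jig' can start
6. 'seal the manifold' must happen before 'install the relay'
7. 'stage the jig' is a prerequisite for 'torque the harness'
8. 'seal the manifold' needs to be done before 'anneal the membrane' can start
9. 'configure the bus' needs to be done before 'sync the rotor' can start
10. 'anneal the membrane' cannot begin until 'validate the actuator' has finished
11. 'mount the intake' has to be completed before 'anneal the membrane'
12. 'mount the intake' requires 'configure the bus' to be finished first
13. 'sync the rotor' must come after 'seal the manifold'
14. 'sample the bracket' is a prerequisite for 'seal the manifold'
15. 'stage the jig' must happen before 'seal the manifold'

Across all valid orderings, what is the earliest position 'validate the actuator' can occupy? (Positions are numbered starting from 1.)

The only step forced before 'validate the actuator' (directly or transitively) is 'sample the bracket'.
With 1 mandatory predecessor, the earliest 'validate the actuator' can sit is position 1+1 = 2, and placing just that one first achieves it.

2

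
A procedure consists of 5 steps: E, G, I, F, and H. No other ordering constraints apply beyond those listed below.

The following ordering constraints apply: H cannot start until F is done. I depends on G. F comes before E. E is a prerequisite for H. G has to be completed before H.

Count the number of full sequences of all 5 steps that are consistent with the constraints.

9

2 steps have no prerequisites (G, F), so any of them could come first.
Enumerating by repeatedly choosing an available step (one whose prerequisites are all placed) gives 9 distinct complete orderings.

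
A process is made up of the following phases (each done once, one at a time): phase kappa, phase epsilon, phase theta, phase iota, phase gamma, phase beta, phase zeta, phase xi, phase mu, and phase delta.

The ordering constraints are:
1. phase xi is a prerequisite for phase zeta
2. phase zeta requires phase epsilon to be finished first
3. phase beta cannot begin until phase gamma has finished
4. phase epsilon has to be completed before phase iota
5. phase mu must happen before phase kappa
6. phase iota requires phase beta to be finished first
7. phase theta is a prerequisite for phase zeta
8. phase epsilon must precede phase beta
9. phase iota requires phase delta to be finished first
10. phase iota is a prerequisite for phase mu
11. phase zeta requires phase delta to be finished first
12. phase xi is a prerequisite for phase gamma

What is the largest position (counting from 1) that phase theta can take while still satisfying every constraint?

Following the constraints forward from phase theta, its only required successor is phase zeta.
So at least 1 phase follows phase theta, putting phase theta no later than position 9. That position is achievable by scheduling everything else first.

9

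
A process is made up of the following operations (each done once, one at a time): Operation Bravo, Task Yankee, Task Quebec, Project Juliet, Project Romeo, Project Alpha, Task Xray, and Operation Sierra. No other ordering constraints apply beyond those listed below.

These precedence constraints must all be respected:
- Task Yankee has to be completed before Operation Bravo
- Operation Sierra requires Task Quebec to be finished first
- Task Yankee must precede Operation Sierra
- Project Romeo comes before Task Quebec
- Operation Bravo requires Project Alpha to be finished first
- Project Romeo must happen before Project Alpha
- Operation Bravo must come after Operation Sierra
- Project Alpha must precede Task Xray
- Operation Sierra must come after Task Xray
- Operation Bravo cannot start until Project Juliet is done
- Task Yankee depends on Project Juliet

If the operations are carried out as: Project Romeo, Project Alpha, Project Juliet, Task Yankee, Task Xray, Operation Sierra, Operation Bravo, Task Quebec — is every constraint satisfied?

The sequence places Operation Sierra ahead of Task Quebec.
Since Task Quebec is required before Operation Sierra, the ordering is invalid.

No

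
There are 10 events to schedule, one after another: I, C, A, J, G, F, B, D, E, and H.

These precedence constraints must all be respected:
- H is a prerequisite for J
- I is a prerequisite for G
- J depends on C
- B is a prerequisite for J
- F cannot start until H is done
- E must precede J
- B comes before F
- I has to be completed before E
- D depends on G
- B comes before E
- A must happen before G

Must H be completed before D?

Nothing in the constraints links H and D; they are unordered relative to each other.
A valid ordering placing D before H exists, so the answer is no.

No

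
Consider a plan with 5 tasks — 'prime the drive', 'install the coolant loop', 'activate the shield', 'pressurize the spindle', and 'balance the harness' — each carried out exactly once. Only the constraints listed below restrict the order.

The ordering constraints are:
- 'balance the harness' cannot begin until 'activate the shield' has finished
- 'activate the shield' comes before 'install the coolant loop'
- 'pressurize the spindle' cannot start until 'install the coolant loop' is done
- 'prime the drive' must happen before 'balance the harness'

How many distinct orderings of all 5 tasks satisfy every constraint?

9

2 tasks have no prerequisites ('prime the drive', 'activate the shield'), so any of them could come first.
Systematically extending each partial ordering one task at a time and counting, there are 9 complete orderings.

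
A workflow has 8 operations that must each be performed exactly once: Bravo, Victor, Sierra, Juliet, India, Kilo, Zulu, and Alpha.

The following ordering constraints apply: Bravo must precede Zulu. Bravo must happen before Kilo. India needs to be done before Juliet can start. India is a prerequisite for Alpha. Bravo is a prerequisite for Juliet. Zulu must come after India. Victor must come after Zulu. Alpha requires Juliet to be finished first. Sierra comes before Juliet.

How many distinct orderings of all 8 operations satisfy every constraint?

268

The operations with no prerequisites are Bravo, Sierra, India; any of them can be placed first.
Counting all ways to extend the partial order to a total order gives 268.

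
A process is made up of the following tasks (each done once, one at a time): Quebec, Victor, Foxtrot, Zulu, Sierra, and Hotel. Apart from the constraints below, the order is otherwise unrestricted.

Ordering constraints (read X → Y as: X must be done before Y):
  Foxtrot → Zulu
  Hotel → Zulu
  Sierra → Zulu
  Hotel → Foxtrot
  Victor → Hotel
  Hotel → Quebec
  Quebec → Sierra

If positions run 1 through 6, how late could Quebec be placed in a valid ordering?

The tasks that are forced after Quebec, directly or by a chain of constraints, are Zulu, Sierra. That's 2 tasks.
With 2 mandatory successors out of 6 tasks total, the latest slot for Quebec is 6−2 = 4, and it's reachable by doing all non-successors before Quebec.

4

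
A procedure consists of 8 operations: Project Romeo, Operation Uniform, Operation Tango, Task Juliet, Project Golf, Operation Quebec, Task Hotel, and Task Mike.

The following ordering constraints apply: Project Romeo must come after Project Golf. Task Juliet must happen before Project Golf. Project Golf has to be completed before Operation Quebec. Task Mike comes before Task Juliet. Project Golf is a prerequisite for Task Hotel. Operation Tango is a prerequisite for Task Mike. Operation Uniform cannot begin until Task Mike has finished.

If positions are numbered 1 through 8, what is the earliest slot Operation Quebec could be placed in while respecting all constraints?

5

Working backwards through the constraints from Operation Quebec, its full set of required predecessors is Operation Tango, Task Juliet, Project Golf, Task Mike — 4 of them.
With 4 mandatory predecessors, the earliest Operation Quebec can sit is position 4+1 = 5, and placing just those 4 first achieves it.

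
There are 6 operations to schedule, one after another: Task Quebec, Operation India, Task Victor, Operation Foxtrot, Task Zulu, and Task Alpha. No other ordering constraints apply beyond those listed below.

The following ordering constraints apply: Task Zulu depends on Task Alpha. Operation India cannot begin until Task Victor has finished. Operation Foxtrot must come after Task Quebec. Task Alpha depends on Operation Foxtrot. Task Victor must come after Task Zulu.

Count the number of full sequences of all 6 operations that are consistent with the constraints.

1

Task Quebec is the only operation with nothing required before it, so every ordering starts there.
Every operation is then forced in turn, so only 1 complete ordering is consistent with the constraints.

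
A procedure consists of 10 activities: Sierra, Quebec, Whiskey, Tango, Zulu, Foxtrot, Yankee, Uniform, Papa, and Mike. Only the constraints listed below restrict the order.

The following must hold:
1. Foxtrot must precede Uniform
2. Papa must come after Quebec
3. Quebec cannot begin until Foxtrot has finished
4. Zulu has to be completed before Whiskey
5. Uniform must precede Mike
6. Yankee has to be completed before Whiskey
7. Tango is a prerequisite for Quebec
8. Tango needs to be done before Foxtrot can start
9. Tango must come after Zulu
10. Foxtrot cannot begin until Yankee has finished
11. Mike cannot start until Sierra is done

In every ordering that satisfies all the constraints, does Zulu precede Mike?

Yes

Tracing the constraints gives a chain: Zulu → Tango → Foxtrot → Uniform → Mike.
So Zulu must precede Mike in any valid ordering.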